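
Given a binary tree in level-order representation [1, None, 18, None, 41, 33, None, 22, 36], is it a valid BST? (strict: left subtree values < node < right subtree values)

Level-order array: [1, None, 18, None, 41, 33, None, 22, 36]
Validate using subtree bounds (lo, hi): at each node, require lo < value < hi,
then recurse left with hi=value and right with lo=value.
Preorder trace (stopping at first violation):
  at node 1 with bounds (-inf, +inf): OK
  at node 18 with bounds (1, +inf): OK
  at node 41 with bounds (18, +inf): OK
  at node 33 with bounds (18, 41): OK
  at node 22 with bounds (18, 33): OK
  at node 36 with bounds (33, 41): OK
No violation found at any node.
Result: Valid BST


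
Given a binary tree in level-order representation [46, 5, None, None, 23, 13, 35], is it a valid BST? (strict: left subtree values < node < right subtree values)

Level-order array: [46, 5, None, None, 23, 13, 35]
Validate using subtree bounds (lo, hi): at each node, require lo < value < hi,
then recurse left with hi=value and right with lo=value.
Preorder trace (stopping at first violation):
  at node 46 with bounds (-inf, +inf): OK
  at node 5 with bounds (-inf, 46): OK
  at node 23 with bounds (5, 46): OK
  at node 13 with bounds (5, 23): OK
  at node 35 with bounds (23, 46): OK
No violation found at any node.
Result: Valid BST


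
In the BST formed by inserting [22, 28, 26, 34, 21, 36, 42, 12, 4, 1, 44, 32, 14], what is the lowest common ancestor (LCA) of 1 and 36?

Tree insertion order: [22, 28, 26, 34, 21, 36, 42, 12, 4, 1, 44, 32, 14]
Tree (level-order array): [22, 21, 28, 12, None, 26, 34, 4, 14, None, None, 32, 36, 1, None, None, None, None, None, None, 42, None, None, None, 44]
In a BST, the LCA of p=1, q=36 is the first node v on the
root-to-leaf path with p <= v <= q (go left if both < v, right if both > v).
Walk from root:
  at 22: 1 <= 22 <= 36, this is the LCA
LCA = 22


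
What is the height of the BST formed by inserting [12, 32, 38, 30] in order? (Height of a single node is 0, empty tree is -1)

Insertion order: [12, 32, 38, 30]
Tree (level-order array): [12, None, 32, 30, 38]
Compute height bottom-up (empty subtree = -1):
  height(30) = 1 + max(-1, -1) = 0
  height(38) = 1 + max(-1, -1) = 0
  height(32) = 1 + max(0, 0) = 1
  height(12) = 1 + max(-1, 1) = 2
Height = 2


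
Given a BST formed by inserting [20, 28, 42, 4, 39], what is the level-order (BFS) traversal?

Tree insertion order: [20, 28, 42, 4, 39]
Tree (level-order array): [20, 4, 28, None, None, None, 42, 39]
BFS from the root, enqueuing left then right child of each popped node:
  queue [20] -> pop 20, enqueue [4, 28], visited so far: [20]
  queue [4, 28] -> pop 4, enqueue [none], visited so far: [20, 4]
  queue [28] -> pop 28, enqueue [42], visited so far: [20, 4, 28]
  queue [42] -> pop 42, enqueue [39], visited so far: [20, 4, 28, 42]
  queue [39] -> pop 39, enqueue [none], visited so far: [20, 4, 28, 42, 39]
Result: [20, 4, 28, 42, 39]


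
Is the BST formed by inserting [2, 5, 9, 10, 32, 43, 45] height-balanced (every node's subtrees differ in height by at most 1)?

Tree (level-order array): [2, None, 5, None, 9, None, 10, None, 32, None, 43, None, 45]
Definition: a tree is height-balanced if, at every node, |h(left) - h(right)| <= 1 (empty subtree has height -1).
Bottom-up per-node check:
  node 45: h_left=-1, h_right=-1, diff=0 [OK], height=0
  node 43: h_left=-1, h_right=0, diff=1 [OK], height=1
  node 32: h_left=-1, h_right=1, diff=2 [FAIL (|-1-1|=2 > 1)], height=2
  node 10: h_left=-1, h_right=2, diff=3 [FAIL (|-1-2|=3 > 1)], height=3
  node 9: h_left=-1, h_right=3, diff=4 [FAIL (|-1-3|=4 > 1)], height=4
  node 5: h_left=-1, h_right=4, diff=5 [FAIL (|-1-4|=5 > 1)], height=5
  node 2: h_left=-1, h_right=5, diff=6 [FAIL (|-1-5|=6 > 1)], height=6
Node 32 violates the condition: |-1 - 1| = 2 > 1.
Result: Not balanced


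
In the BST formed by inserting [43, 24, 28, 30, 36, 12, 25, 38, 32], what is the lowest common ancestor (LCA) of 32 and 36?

Tree insertion order: [43, 24, 28, 30, 36, 12, 25, 38, 32]
Tree (level-order array): [43, 24, None, 12, 28, None, None, 25, 30, None, None, None, 36, 32, 38]
In a BST, the LCA of p=32, q=36 is the first node v on the
root-to-leaf path with p <= v <= q (go left if both < v, right if both > v).
Walk from root:
  at 43: both 32 and 36 < 43, go left
  at 24: both 32 and 36 > 24, go right
  at 28: both 32 and 36 > 28, go right
  at 30: both 32 and 36 > 30, go right
  at 36: 32 <= 36 <= 36, this is the LCA
LCA = 36


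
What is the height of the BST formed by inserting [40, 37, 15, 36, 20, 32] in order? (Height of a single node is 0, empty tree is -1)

Insertion order: [40, 37, 15, 36, 20, 32]
Tree (level-order array): [40, 37, None, 15, None, None, 36, 20, None, None, 32]
Compute height bottom-up (empty subtree = -1):
  height(32) = 1 + max(-1, -1) = 0
  height(20) = 1 + max(-1, 0) = 1
  height(36) = 1 + max(1, -1) = 2
  height(15) = 1 + max(-1, 2) = 3
  height(37) = 1 + max(3, -1) = 4
  height(40) = 1 + max(4, -1) = 5
Height = 5


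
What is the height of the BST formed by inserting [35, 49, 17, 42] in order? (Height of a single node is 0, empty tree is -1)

Insertion order: [35, 49, 17, 42]
Tree (level-order array): [35, 17, 49, None, None, 42]
Compute height bottom-up (empty subtree = -1):
  height(17) = 1 + max(-1, -1) = 0
  height(42) = 1 + max(-1, -1) = 0
  height(49) = 1 + max(0, -1) = 1
  height(35) = 1 + max(0, 1) = 2
Height = 2


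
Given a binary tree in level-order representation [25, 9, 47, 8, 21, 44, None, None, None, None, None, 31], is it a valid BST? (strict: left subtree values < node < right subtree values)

Level-order array: [25, 9, 47, 8, 21, 44, None, None, None, None, None, 31]
Validate using subtree bounds (lo, hi): at each node, require lo < value < hi,
then recurse left with hi=value and right with lo=value.
Preorder trace (stopping at first violation):
  at node 25 with bounds (-inf, +inf): OK
  at node 9 with bounds (-inf, 25): OK
  at node 8 with bounds (-inf, 9): OK
  at node 21 with bounds (9, 25): OK
  at node 47 with bounds (25, +inf): OK
  at node 44 with bounds (25, 47): OK
  at node 31 with bounds (25, 44): OK
No violation found at any node.
Result: Valid BST


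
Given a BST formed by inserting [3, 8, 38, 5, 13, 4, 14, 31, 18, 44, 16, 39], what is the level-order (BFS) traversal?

Tree insertion order: [3, 8, 38, 5, 13, 4, 14, 31, 18, 44, 16, 39]
Tree (level-order array): [3, None, 8, 5, 38, 4, None, 13, 44, None, None, None, 14, 39, None, None, 31, None, None, 18, None, 16]
BFS from the root, enqueuing left then right child of each popped node:
  queue [3] -> pop 3, enqueue [8], visited so far: [3]
  queue [8] -> pop 8, enqueue [5, 38], visited so far: [3, 8]
  queue [5, 38] -> pop 5, enqueue [4], visited so far: [3, 8, 5]
  queue [38, 4] -> pop 38, enqueue [13, 44], visited so far: [3, 8, 5, 38]
  queue [4, 13, 44] -> pop 4, enqueue [none], visited so far: [3, 8, 5, 38, 4]
  queue [13, 44] -> pop 13, enqueue [14], visited so far: [3, 8, 5, 38, 4, 13]
  queue [44, 14] -> pop 44, enqueue [39], visited so far: [3, 8, 5, 38, 4, 13, 44]
  queue [14, 39] -> pop 14, enqueue [31], visited so far: [3, 8, 5, 38, 4, 13, 44, 14]
  queue [39, 31] -> pop 39, enqueue [none], visited so far: [3, 8, 5, 38, 4, 13, 44, 14, 39]
  queue [31] -> pop 31, enqueue [18], visited so far: [3, 8, 5, 38, 4, 13, 44, 14, 39, 31]
  queue [18] -> pop 18, enqueue [16], visited so far: [3, 8, 5, 38, 4, 13, 44, 14, 39, 31, 18]
  queue [16] -> pop 16, enqueue [none], visited so far: [3, 8, 5, 38, 4, 13, 44, 14, 39, 31, 18, 16]
Result: [3, 8, 5, 38, 4, 13, 44, 14, 39, 31, 18, 16]


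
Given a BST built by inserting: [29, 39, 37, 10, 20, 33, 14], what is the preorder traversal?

Tree insertion order: [29, 39, 37, 10, 20, 33, 14]
Tree (level-order array): [29, 10, 39, None, 20, 37, None, 14, None, 33]
Preorder traversal: [29, 10, 20, 14, 39, 37, 33]


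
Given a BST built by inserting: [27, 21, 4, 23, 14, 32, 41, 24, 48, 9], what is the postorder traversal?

Tree insertion order: [27, 21, 4, 23, 14, 32, 41, 24, 48, 9]
Tree (level-order array): [27, 21, 32, 4, 23, None, 41, None, 14, None, 24, None, 48, 9]
Postorder traversal: [9, 14, 4, 24, 23, 21, 48, 41, 32, 27]


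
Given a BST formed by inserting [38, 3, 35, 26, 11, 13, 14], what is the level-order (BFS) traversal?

Tree insertion order: [38, 3, 35, 26, 11, 13, 14]
Tree (level-order array): [38, 3, None, None, 35, 26, None, 11, None, None, 13, None, 14]
BFS from the root, enqueuing left then right child of each popped node:
  queue [38] -> pop 38, enqueue [3], visited so far: [38]
  queue [3] -> pop 3, enqueue [35], visited so far: [38, 3]
  queue [35] -> pop 35, enqueue [26], visited so far: [38, 3, 35]
  queue [26] -> pop 26, enqueue [11], visited so far: [38, 3, 35, 26]
  queue [11] -> pop 11, enqueue [13], visited so far: [38, 3, 35, 26, 11]
  queue [13] -> pop 13, enqueue [14], visited so far: [38, 3, 35, 26, 11, 13]
  queue [14] -> pop 14, enqueue [none], visited so far: [38, 3, 35, 26, 11, 13, 14]
Result: [38, 3, 35, 26, 11, 13, 14]


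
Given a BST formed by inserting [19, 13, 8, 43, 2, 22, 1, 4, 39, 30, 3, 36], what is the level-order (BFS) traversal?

Tree insertion order: [19, 13, 8, 43, 2, 22, 1, 4, 39, 30, 3, 36]
Tree (level-order array): [19, 13, 43, 8, None, 22, None, 2, None, None, 39, 1, 4, 30, None, None, None, 3, None, None, 36]
BFS from the root, enqueuing left then right child of each popped node:
  queue [19] -> pop 19, enqueue [13, 43], visited so far: [19]
  queue [13, 43] -> pop 13, enqueue [8], visited so far: [19, 13]
  queue [43, 8] -> pop 43, enqueue [22], visited so far: [19, 13, 43]
  queue [8, 22] -> pop 8, enqueue [2], visited so far: [19, 13, 43, 8]
  queue [22, 2] -> pop 22, enqueue [39], visited so far: [19, 13, 43, 8, 22]
  queue [2, 39] -> pop 2, enqueue [1, 4], visited so far: [19, 13, 43, 8, 22, 2]
  queue [39, 1, 4] -> pop 39, enqueue [30], visited so far: [19, 13, 43, 8, 22, 2, 39]
  queue [1, 4, 30] -> pop 1, enqueue [none], visited so far: [19, 13, 43, 8, 22, 2, 39, 1]
  queue [4, 30] -> pop 4, enqueue [3], visited so far: [19, 13, 43, 8, 22, 2, 39, 1, 4]
  queue [30, 3] -> pop 30, enqueue [36], visited so far: [19, 13, 43, 8, 22, 2, 39, 1, 4, 30]
  queue [3, 36] -> pop 3, enqueue [none], visited so far: [19, 13, 43, 8, 22, 2, 39, 1, 4, 30, 3]
  queue [36] -> pop 36, enqueue [none], visited so far: [19, 13, 43, 8, 22, 2, 39, 1, 4, 30, 3, 36]
Result: [19, 13, 43, 8, 22, 2, 39, 1, 4, 30, 3, 36]


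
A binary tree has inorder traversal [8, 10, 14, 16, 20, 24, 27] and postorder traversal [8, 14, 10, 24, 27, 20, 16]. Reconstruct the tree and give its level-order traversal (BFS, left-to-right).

Inorder:   [8, 10, 14, 16, 20, 24, 27]
Postorder: [8, 14, 10, 24, 27, 20, 16]
Algorithm: postorder visits root last, so walk postorder right-to-left;
each value is the root of the current inorder slice — split it at that
value, recurse on the right subtree first, then the left.
Recursive splits:
  root=16; inorder splits into left=[8, 10, 14], right=[20, 24, 27]
  root=20; inorder splits into left=[], right=[24, 27]
  root=27; inorder splits into left=[24], right=[]
  root=24; inorder splits into left=[], right=[]
  root=10; inorder splits into left=[8], right=[14]
  root=14; inorder splits into left=[], right=[]
  root=8; inorder splits into left=[], right=[]
Reconstructed level-order: [16, 10, 20, 8, 14, 27, 24]


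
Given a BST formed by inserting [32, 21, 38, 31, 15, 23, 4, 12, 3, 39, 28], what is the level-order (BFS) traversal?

Tree insertion order: [32, 21, 38, 31, 15, 23, 4, 12, 3, 39, 28]
Tree (level-order array): [32, 21, 38, 15, 31, None, 39, 4, None, 23, None, None, None, 3, 12, None, 28]
BFS from the root, enqueuing left then right child of each popped node:
  queue [32] -> pop 32, enqueue [21, 38], visited so far: [32]
  queue [21, 38] -> pop 21, enqueue [15, 31], visited so far: [32, 21]
  queue [38, 15, 31] -> pop 38, enqueue [39], visited so far: [32, 21, 38]
  queue [15, 31, 39] -> pop 15, enqueue [4], visited so far: [32, 21, 38, 15]
  queue [31, 39, 4] -> pop 31, enqueue [23], visited so far: [32, 21, 38, 15, 31]
  queue [39, 4, 23] -> pop 39, enqueue [none], visited so far: [32, 21, 38, 15, 31, 39]
  queue [4, 23] -> pop 4, enqueue [3, 12], visited so far: [32, 21, 38, 15, 31, 39, 4]
  queue [23, 3, 12] -> pop 23, enqueue [28], visited so far: [32, 21, 38, 15, 31, 39, 4, 23]
  queue [3, 12, 28] -> pop 3, enqueue [none], visited so far: [32, 21, 38, 15, 31, 39, 4, 23, 3]
  queue [12, 28] -> pop 12, enqueue [none], visited so far: [32, 21, 38, 15, 31, 39, 4, 23, 3, 12]
  queue [28] -> pop 28, enqueue [none], visited so far: [32, 21, 38, 15, 31, 39, 4, 23, 3, 12, 28]
Result: [32, 21, 38, 15, 31, 39, 4, 23, 3, 12, 28]


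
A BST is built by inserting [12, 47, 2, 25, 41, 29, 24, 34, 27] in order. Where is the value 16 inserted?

Starting tree (level order): [12, 2, 47, None, None, 25, None, 24, 41, None, None, 29, None, 27, 34]
Insertion path: 12 -> 47 -> 25 -> 24
Result: insert 16 as left child of 24
Final tree (level order): [12, 2, 47, None, None, 25, None, 24, 41, 16, None, 29, None, None, None, 27, 34]


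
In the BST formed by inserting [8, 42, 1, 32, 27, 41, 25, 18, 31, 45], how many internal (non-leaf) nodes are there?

Tree built from: [8, 42, 1, 32, 27, 41, 25, 18, 31, 45]
Tree (level-order array): [8, 1, 42, None, None, 32, 45, 27, 41, None, None, 25, 31, None, None, 18]
Rule: An internal node has at least one child.
Per-node child counts:
  node 8: 2 child(ren)
  node 1: 0 child(ren)
  node 42: 2 child(ren)
  node 32: 2 child(ren)
  node 27: 2 child(ren)
  node 25: 1 child(ren)
  node 18: 0 child(ren)
  node 31: 0 child(ren)
  node 41: 0 child(ren)
  node 45: 0 child(ren)
Matching nodes: [8, 42, 32, 27, 25]
Count of internal (non-leaf) nodes: 5


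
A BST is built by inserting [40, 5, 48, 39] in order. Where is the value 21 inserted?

Starting tree (level order): [40, 5, 48, None, 39]
Insertion path: 40 -> 5 -> 39
Result: insert 21 as left child of 39
Final tree (level order): [40, 5, 48, None, 39, None, None, 21]


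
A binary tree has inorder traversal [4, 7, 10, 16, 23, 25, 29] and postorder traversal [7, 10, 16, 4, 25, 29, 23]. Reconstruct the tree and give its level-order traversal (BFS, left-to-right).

Inorder:   [4, 7, 10, 16, 23, 25, 29]
Postorder: [7, 10, 16, 4, 25, 29, 23]
Algorithm: postorder visits root last, so walk postorder right-to-left;
each value is the root of the current inorder slice — split it at that
value, recurse on the right subtree first, then the left.
Recursive splits:
  root=23; inorder splits into left=[4, 7, 10, 16], right=[25, 29]
  root=29; inorder splits into left=[25], right=[]
  root=25; inorder splits into left=[], right=[]
  root=4; inorder splits into left=[], right=[7, 10, 16]
  root=16; inorder splits into left=[7, 10], right=[]
  root=10; inorder splits into left=[7], right=[]
  root=7; inorder splits into left=[], right=[]
Reconstructed level-order: [23, 4, 29, 16, 25, 10, 7]


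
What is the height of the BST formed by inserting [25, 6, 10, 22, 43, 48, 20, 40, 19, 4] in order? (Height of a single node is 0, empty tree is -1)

Insertion order: [25, 6, 10, 22, 43, 48, 20, 40, 19, 4]
Tree (level-order array): [25, 6, 43, 4, 10, 40, 48, None, None, None, 22, None, None, None, None, 20, None, 19]
Compute height bottom-up (empty subtree = -1):
  height(4) = 1 + max(-1, -1) = 0
  height(19) = 1 + max(-1, -1) = 0
  height(20) = 1 + max(0, -1) = 1
  height(22) = 1 + max(1, -1) = 2
  height(10) = 1 + max(-1, 2) = 3
  height(6) = 1 + max(0, 3) = 4
  height(40) = 1 + max(-1, -1) = 0
  height(48) = 1 + max(-1, -1) = 0
  height(43) = 1 + max(0, 0) = 1
  height(25) = 1 + max(4, 1) = 5
Height = 5


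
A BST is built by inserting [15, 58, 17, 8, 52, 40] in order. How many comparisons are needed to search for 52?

Search path for 52: 15 -> 58 -> 17 -> 52
Found: True
Comparisons: 4


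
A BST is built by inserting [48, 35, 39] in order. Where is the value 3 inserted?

Starting tree (level order): [48, 35, None, None, 39]
Insertion path: 48 -> 35
Result: insert 3 as left child of 35
Final tree (level order): [48, 35, None, 3, 39]


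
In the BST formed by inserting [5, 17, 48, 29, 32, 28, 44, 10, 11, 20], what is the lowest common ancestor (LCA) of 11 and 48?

Tree insertion order: [5, 17, 48, 29, 32, 28, 44, 10, 11, 20]
Tree (level-order array): [5, None, 17, 10, 48, None, 11, 29, None, None, None, 28, 32, 20, None, None, 44]
In a BST, the LCA of p=11, q=48 is the first node v on the
root-to-leaf path with p <= v <= q (go left if both < v, right if both > v).
Walk from root:
  at 5: both 11 and 48 > 5, go right
  at 17: 11 <= 17 <= 48, this is the LCA
LCA = 17


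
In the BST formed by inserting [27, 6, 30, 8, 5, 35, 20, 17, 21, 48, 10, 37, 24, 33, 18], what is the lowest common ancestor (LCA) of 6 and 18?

Tree insertion order: [27, 6, 30, 8, 5, 35, 20, 17, 21, 48, 10, 37, 24, 33, 18]
Tree (level-order array): [27, 6, 30, 5, 8, None, 35, None, None, None, 20, 33, 48, 17, 21, None, None, 37, None, 10, 18, None, 24]
In a BST, the LCA of p=6, q=18 is the first node v on the
root-to-leaf path with p <= v <= q (go left if both < v, right if both > v).
Walk from root:
  at 27: both 6 and 18 < 27, go left
  at 6: 6 <= 6 <= 18, this is the LCA
LCA = 6


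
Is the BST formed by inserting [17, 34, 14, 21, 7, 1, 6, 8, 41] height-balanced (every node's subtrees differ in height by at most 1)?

Tree (level-order array): [17, 14, 34, 7, None, 21, 41, 1, 8, None, None, None, None, None, 6]
Definition: a tree is height-balanced if, at every node, |h(left) - h(right)| <= 1 (empty subtree has height -1).
Bottom-up per-node check:
  node 6: h_left=-1, h_right=-1, diff=0 [OK], height=0
  node 1: h_left=-1, h_right=0, diff=1 [OK], height=1
  node 8: h_left=-1, h_right=-1, diff=0 [OK], height=0
  node 7: h_left=1, h_right=0, diff=1 [OK], height=2
  node 14: h_left=2, h_right=-1, diff=3 [FAIL (|2--1|=3 > 1)], height=3
  node 21: h_left=-1, h_right=-1, diff=0 [OK], height=0
  node 41: h_left=-1, h_right=-1, diff=0 [OK], height=0
  node 34: h_left=0, h_right=0, diff=0 [OK], height=1
  node 17: h_left=3, h_right=1, diff=2 [FAIL (|3-1|=2 > 1)], height=4
Node 14 violates the condition: |2 - -1| = 3 > 1.
Result: Not balanced


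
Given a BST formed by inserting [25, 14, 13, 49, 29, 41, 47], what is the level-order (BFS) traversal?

Tree insertion order: [25, 14, 13, 49, 29, 41, 47]
Tree (level-order array): [25, 14, 49, 13, None, 29, None, None, None, None, 41, None, 47]
BFS from the root, enqueuing left then right child of each popped node:
  queue [25] -> pop 25, enqueue [14, 49], visited so far: [25]
  queue [14, 49] -> pop 14, enqueue [13], visited so far: [25, 14]
  queue [49, 13] -> pop 49, enqueue [29], visited so far: [25, 14, 49]
  queue [13, 29] -> pop 13, enqueue [none], visited so far: [25, 14, 49, 13]
  queue [29] -> pop 29, enqueue [41], visited so far: [25, 14, 49, 13, 29]
  queue [41] -> pop 41, enqueue [47], visited so far: [25, 14, 49, 13, 29, 41]
  queue [47] -> pop 47, enqueue [none], visited so far: [25, 14, 49, 13, 29, 41, 47]
Result: [25, 14, 49, 13, 29, 41, 47]


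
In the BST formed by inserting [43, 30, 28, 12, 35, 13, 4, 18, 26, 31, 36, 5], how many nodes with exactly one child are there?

Tree built from: [43, 30, 28, 12, 35, 13, 4, 18, 26, 31, 36, 5]
Tree (level-order array): [43, 30, None, 28, 35, 12, None, 31, 36, 4, 13, None, None, None, None, None, 5, None, 18, None, None, None, 26]
Rule: These are nodes with exactly 1 non-null child.
Per-node child counts:
  node 43: 1 child(ren)
  node 30: 2 child(ren)
  node 28: 1 child(ren)
  node 12: 2 child(ren)
  node 4: 1 child(ren)
  node 5: 0 child(ren)
  node 13: 1 child(ren)
  node 18: 1 child(ren)
  node 26: 0 child(ren)
  node 35: 2 child(ren)
  node 31: 0 child(ren)
  node 36: 0 child(ren)
Matching nodes: [43, 28, 4, 13, 18]
Count of nodes with exactly one child: 5


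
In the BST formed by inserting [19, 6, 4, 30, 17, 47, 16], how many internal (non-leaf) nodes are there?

Tree built from: [19, 6, 4, 30, 17, 47, 16]
Tree (level-order array): [19, 6, 30, 4, 17, None, 47, None, None, 16]
Rule: An internal node has at least one child.
Per-node child counts:
  node 19: 2 child(ren)
  node 6: 2 child(ren)
  node 4: 0 child(ren)
  node 17: 1 child(ren)
  node 16: 0 child(ren)
  node 30: 1 child(ren)
  node 47: 0 child(ren)
Matching nodes: [19, 6, 17, 30]
Count of internal (non-leaf) nodes: 4


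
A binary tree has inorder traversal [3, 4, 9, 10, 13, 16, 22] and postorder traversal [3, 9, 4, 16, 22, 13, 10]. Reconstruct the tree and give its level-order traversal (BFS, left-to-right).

Inorder:   [3, 4, 9, 10, 13, 16, 22]
Postorder: [3, 9, 4, 16, 22, 13, 10]
Algorithm: postorder visits root last, so walk postorder right-to-left;
each value is the root of the current inorder slice — split it at that
value, recurse on the right subtree first, then the left.
Recursive splits:
  root=10; inorder splits into left=[3, 4, 9], right=[13, 16, 22]
  root=13; inorder splits into left=[], right=[16, 22]
  root=22; inorder splits into left=[16], right=[]
  root=16; inorder splits into left=[], right=[]
  root=4; inorder splits into left=[3], right=[9]
  root=9; inorder splits into left=[], right=[]
  root=3; inorder splits into left=[], right=[]
Reconstructed level-order: [10, 4, 13, 3, 9, 22, 16]


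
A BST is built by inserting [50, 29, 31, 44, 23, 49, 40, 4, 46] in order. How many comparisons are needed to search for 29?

Search path for 29: 50 -> 29
Found: True
Comparisons: 2


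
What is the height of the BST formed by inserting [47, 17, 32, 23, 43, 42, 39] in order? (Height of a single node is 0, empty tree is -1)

Insertion order: [47, 17, 32, 23, 43, 42, 39]
Tree (level-order array): [47, 17, None, None, 32, 23, 43, None, None, 42, None, 39]
Compute height bottom-up (empty subtree = -1):
  height(23) = 1 + max(-1, -1) = 0
  height(39) = 1 + max(-1, -1) = 0
  height(42) = 1 + max(0, -1) = 1
  height(43) = 1 + max(1, -1) = 2
  height(32) = 1 + max(0, 2) = 3
  height(17) = 1 + max(-1, 3) = 4
  height(47) = 1 + max(4, -1) = 5
Height = 5


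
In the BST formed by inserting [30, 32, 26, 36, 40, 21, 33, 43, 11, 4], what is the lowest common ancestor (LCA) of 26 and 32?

Tree insertion order: [30, 32, 26, 36, 40, 21, 33, 43, 11, 4]
Tree (level-order array): [30, 26, 32, 21, None, None, 36, 11, None, 33, 40, 4, None, None, None, None, 43]
In a BST, the LCA of p=26, q=32 is the first node v on the
root-to-leaf path with p <= v <= q (go left if both < v, right if both > v).
Walk from root:
  at 30: 26 <= 30 <= 32, this is the LCA
LCA = 30


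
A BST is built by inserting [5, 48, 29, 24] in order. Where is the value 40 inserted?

Starting tree (level order): [5, None, 48, 29, None, 24]
Insertion path: 5 -> 48 -> 29
Result: insert 40 as right child of 29
Final tree (level order): [5, None, 48, 29, None, 24, 40]


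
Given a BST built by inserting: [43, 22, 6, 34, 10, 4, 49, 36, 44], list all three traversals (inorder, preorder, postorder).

Tree insertion order: [43, 22, 6, 34, 10, 4, 49, 36, 44]
Tree (level-order array): [43, 22, 49, 6, 34, 44, None, 4, 10, None, 36]
Inorder (L, root, R): [4, 6, 10, 22, 34, 36, 43, 44, 49]
Preorder (root, L, R): [43, 22, 6, 4, 10, 34, 36, 49, 44]
Postorder (L, R, root): [4, 10, 6, 36, 34, 22, 44, 49, 43]


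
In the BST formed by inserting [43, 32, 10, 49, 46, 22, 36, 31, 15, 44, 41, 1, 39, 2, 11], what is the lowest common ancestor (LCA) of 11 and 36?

Tree insertion order: [43, 32, 10, 49, 46, 22, 36, 31, 15, 44, 41, 1, 39, 2, 11]
Tree (level-order array): [43, 32, 49, 10, 36, 46, None, 1, 22, None, 41, 44, None, None, 2, 15, 31, 39, None, None, None, None, None, 11]
In a BST, the LCA of p=11, q=36 is the first node v on the
root-to-leaf path with p <= v <= q (go left if both < v, right if both > v).
Walk from root:
  at 43: both 11 and 36 < 43, go left
  at 32: 11 <= 32 <= 36, this is the LCA
LCA = 32


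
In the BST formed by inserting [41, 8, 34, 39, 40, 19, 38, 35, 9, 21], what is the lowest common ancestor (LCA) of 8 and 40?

Tree insertion order: [41, 8, 34, 39, 40, 19, 38, 35, 9, 21]
Tree (level-order array): [41, 8, None, None, 34, 19, 39, 9, 21, 38, 40, None, None, None, None, 35]
In a BST, the LCA of p=8, q=40 is the first node v on the
root-to-leaf path with p <= v <= q (go left if both < v, right if both > v).
Walk from root:
  at 41: both 8 and 40 < 41, go left
  at 8: 8 <= 8 <= 40, this is the LCA
LCA = 8


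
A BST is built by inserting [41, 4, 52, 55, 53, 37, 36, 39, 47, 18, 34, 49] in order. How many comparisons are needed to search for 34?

Search path for 34: 41 -> 4 -> 37 -> 36 -> 18 -> 34
Found: True
Comparisons: 6


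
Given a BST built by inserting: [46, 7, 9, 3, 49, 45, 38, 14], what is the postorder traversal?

Tree insertion order: [46, 7, 9, 3, 49, 45, 38, 14]
Tree (level-order array): [46, 7, 49, 3, 9, None, None, None, None, None, 45, 38, None, 14]
Postorder traversal: [3, 14, 38, 45, 9, 7, 49, 46]


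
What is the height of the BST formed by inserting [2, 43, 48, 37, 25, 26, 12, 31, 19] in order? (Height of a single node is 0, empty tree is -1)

Insertion order: [2, 43, 48, 37, 25, 26, 12, 31, 19]
Tree (level-order array): [2, None, 43, 37, 48, 25, None, None, None, 12, 26, None, 19, None, 31]
Compute height bottom-up (empty subtree = -1):
  height(19) = 1 + max(-1, -1) = 0
  height(12) = 1 + max(-1, 0) = 1
  height(31) = 1 + max(-1, -1) = 0
  height(26) = 1 + max(-1, 0) = 1
  height(25) = 1 + max(1, 1) = 2
  height(37) = 1 + max(2, -1) = 3
  height(48) = 1 + max(-1, -1) = 0
  height(43) = 1 + max(3, 0) = 4
  height(2) = 1 + max(-1, 4) = 5
Height = 5


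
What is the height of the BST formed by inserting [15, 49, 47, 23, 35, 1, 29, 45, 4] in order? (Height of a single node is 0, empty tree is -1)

Insertion order: [15, 49, 47, 23, 35, 1, 29, 45, 4]
Tree (level-order array): [15, 1, 49, None, 4, 47, None, None, None, 23, None, None, 35, 29, 45]
Compute height bottom-up (empty subtree = -1):
  height(4) = 1 + max(-1, -1) = 0
  height(1) = 1 + max(-1, 0) = 1
  height(29) = 1 + max(-1, -1) = 0
  height(45) = 1 + max(-1, -1) = 0
  height(35) = 1 + max(0, 0) = 1
  height(23) = 1 + max(-1, 1) = 2
  height(47) = 1 + max(2, -1) = 3
  height(49) = 1 + max(3, -1) = 4
  height(15) = 1 + max(1, 4) = 5
Height = 5


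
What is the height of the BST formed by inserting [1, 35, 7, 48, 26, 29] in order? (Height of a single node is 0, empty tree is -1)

Insertion order: [1, 35, 7, 48, 26, 29]
Tree (level-order array): [1, None, 35, 7, 48, None, 26, None, None, None, 29]
Compute height bottom-up (empty subtree = -1):
  height(29) = 1 + max(-1, -1) = 0
  height(26) = 1 + max(-1, 0) = 1
  height(7) = 1 + max(-1, 1) = 2
  height(48) = 1 + max(-1, -1) = 0
  height(35) = 1 + max(2, 0) = 3
  height(1) = 1 + max(-1, 3) = 4
Height = 4


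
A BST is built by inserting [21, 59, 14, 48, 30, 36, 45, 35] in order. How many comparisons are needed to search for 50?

Search path for 50: 21 -> 59 -> 48
Found: False
Comparisons: 3


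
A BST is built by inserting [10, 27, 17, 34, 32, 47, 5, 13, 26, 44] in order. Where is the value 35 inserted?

Starting tree (level order): [10, 5, 27, None, None, 17, 34, 13, 26, 32, 47, None, None, None, None, None, None, 44]
Insertion path: 10 -> 27 -> 34 -> 47 -> 44
Result: insert 35 as left child of 44
Final tree (level order): [10, 5, 27, None, None, 17, 34, 13, 26, 32, 47, None, None, None, None, None, None, 44, None, 35]


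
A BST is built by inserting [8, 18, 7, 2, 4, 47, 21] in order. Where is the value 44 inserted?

Starting tree (level order): [8, 7, 18, 2, None, None, 47, None, 4, 21]
Insertion path: 8 -> 18 -> 47 -> 21
Result: insert 44 as right child of 21
Final tree (level order): [8, 7, 18, 2, None, None, 47, None, 4, 21, None, None, None, None, 44]


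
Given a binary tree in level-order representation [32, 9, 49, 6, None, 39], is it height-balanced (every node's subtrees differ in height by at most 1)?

Tree (level-order array): [32, 9, 49, 6, None, 39]
Definition: a tree is height-balanced if, at every node, |h(left) - h(right)| <= 1 (empty subtree has height -1).
Bottom-up per-node check:
  node 6: h_left=-1, h_right=-1, diff=0 [OK], height=0
  node 9: h_left=0, h_right=-1, diff=1 [OK], height=1
  node 39: h_left=-1, h_right=-1, diff=0 [OK], height=0
  node 49: h_left=0, h_right=-1, diff=1 [OK], height=1
  node 32: h_left=1, h_right=1, diff=0 [OK], height=2
All nodes satisfy the balance condition.
Result: Balanced


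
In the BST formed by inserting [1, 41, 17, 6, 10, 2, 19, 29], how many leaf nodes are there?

Tree built from: [1, 41, 17, 6, 10, 2, 19, 29]
Tree (level-order array): [1, None, 41, 17, None, 6, 19, 2, 10, None, 29]
Rule: A leaf has 0 children.
Per-node child counts:
  node 1: 1 child(ren)
  node 41: 1 child(ren)
  node 17: 2 child(ren)
  node 6: 2 child(ren)
  node 2: 0 child(ren)
  node 10: 0 child(ren)
  node 19: 1 child(ren)
  node 29: 0 child(ren)
Matching nodes: [2, 10, 29]
Count of leaf nodes: 3


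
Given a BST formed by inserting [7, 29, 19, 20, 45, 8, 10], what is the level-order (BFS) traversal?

Tree insertion order: [7, 29, 19, 20, 45, 8, 10]
Tree (level-order array): [7, None, 29, 19, 45, 8, 20, None, None, None, 10]
BFS from the root, enqueuing left then right child of each popped node:
  queue [7] -> pop 7, enqueue [29], visited so far: [7]
  queue [29] -> pop 29, enqueue [19, 45], visited so far: [7, 29]
  queue [19, 45] -> pop 19, enqueue [8, 20], visited so far: [7, 29, 19]
  queue [45, 8, 20] -> pop 45, enqueue [none], visited so far: [7, 29, 19, 45]
  queue [8, 20] -> pop 8, enqueue [10], visited so far: [7, 29, 19, 45, 8]
  queue [20, 10] -> pop 20, enqueue [none], visited so far: [7, 29, 19, 45, 8, 20]
  queue [10] -> pop 10, enqueue [none], visited so far: [7, 29, 19, 45, 8, 20, 10]
Result: [7, 29, 19, 45, 8, 20, 10]


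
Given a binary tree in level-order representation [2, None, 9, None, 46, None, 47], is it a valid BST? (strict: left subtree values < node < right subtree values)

Level-order array: [2, None, 9, None, 46, None, 47]
Validate using subtree bounds (lo, hi): at each node, require lo < value < hi,
then recurse left with hi=value and right with lo=value.
Preorder trace (stopping at first violation):
  at node 2 with bounds (-inf, +inf): OK
  at node 9 with bounds (2, +inf): OK
  at node 46 with bounds (9, +inf): OK
  at node 47 with bounds (46, +inf): OK
No violation found at any node.
Result: Valid BST


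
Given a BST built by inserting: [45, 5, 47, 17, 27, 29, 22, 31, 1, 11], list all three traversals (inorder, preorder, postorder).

Tree insertion order: [45, 5, 47, 17, 27, 29, 22, 31, 1, 11]
Tree (level-order array): [45, 5, 47, 1, 17, None, None, None, None, 11, 27, None, None, 22, 29, None, None, None, 31]
Inorder (L, root, R): [1, 5, 11, 17, 22, 27, 29, 31, 45, 47]
Preorder (root, L, R): [45, 5, 1, 17, 11, 27, 22, 29, 31, 47]
Postorder (L, R, root): [1, 11, 22, 31, 29, 27, 17, 5, 47, 45]


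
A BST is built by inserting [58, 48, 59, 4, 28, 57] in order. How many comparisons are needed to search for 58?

Search path for 58: 58
Found: True
Comparisons: 1


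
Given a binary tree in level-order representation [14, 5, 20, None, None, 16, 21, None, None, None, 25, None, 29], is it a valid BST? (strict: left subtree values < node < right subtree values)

Level-order array: [14, 5, 20, None, None, 16, 21, None, None, None, 25, None, 29]
Validate using subtree bounds (lo, hi): at each node, require lo < value < hi,
then recurse left with hi=value and right with lo=value.
Preorder trace (stopping at first violation):
  at node 14 with bounds (-inf, +inf): OK
  at node 5 with bounds (-inf, 14): OK
  at node 20 with bounds (14, +inf): OK
  at node 16 with bounds (14, 20): OK
  at node 21 with bounds (20, +inf): OK
  at node 25 with bounds (21, +inf): OK
  at node 29 with bounds (25, +inf): OK
No violation found at any node.
Result: Valid BST


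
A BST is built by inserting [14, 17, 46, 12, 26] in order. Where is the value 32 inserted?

Starting tree (level order): [14, 12, 17, None, None, None, 46, 26]
Insertion path: 14 -> 17 -> 46 -> 26
Result: insert 32 as right child of 26
Final tree (level order): [14, 12, 17, None, None, None, 46, 26, None, None, 32]


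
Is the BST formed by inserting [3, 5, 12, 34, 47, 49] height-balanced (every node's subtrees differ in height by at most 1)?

Tree (level-order array): [3, None, 5, None, 12, None, 34, None, 47, None, 49]
Definition: a tree is height-balanced if, at every node, |h(left) - h(right)| <= 1 (empty subtree has height -1).
Bottom-up per-node check:
  node 49: h_left=-1, h_right=-1, diff=0 [OK], height=0
  node 47: h_left=-1, h_right=0, diff=1 [OK], height=1
  node 34: h_left=-1, h_right=1, diff=2 [FAIL (|-1-1|=2 > 1)], height=2
  node 12: h_left=-1, h_right=2, diff=3 [FAIL (|-1-2|=3 > 1)], height=3
  node 5: h_left=-1, h_right=3, diff=4 [FAIL (|-1-3|=4 > 1)], height=4
  node 3: h_left=-1, h_right=4, diff=5 [FAIL (|-1-4|=5 > 1)], height=5
Node 34 violates the condition: |-1 - 1| = 2 > 1.
Result: Not balanced


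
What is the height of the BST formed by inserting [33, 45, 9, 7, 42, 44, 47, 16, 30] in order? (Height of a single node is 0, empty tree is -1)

Insertion order: [33, 45, 9, 7, 42, 44, 47, 16, 30]
Tree (level-order array): [33, 9, 45, 7, 16, 42, 47, None, None, None, 30, None, 44]
Compute height bottom-up (empty subtree = -1):
  height(7) = 1 + max(-1, -1) = 0
  height(30) = 1 + max(-1, -1) = 0
  height(16) = 1 + max(-1, 0) = 1
  height(9) = 1 + max(0, 1) = 2
  height(44) = 1 + max(-1, -1) = 0
  height(42) = 1 + max(-1, 0) = 1
  height(47) = 1 + max(-1, -1) = 0
  height(45) = 1 + max(1, 0) = 2
  height(33) = 1 + max(2, 2) = 3
Height = 3


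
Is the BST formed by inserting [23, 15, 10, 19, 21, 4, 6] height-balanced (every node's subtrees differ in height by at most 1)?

Tree (level-order array): [23, 15, None, 10, 19, 4, None, None, 21, None, 6]
Definition: a tree is height-balanced if, at every node, |h(left) - h(right)| <= 1 (empty subtree has height -1).
Bottom-up per-node check:
  node 6: h_left=-1, h_right=-1, diff=0 [OK], height=0
  node 4: h_left=-1, h_right=0, diff=1 [OK], height=1
  node 10: h_left=1, h_right=-1, diff=2 [FAIL (|1--1|=2 > 1)], height=2
  node 21: h_left=-1, h_right=-1, diff=0 [OK], height=0
  node 19: h_left=-1, h_right=0, diff=1 [OK], height=1
  node 15: h_left=2, h_right=1, diff=1 [OK], height=3
  node 23: h_left=3, h_right=-1, diff=4 [FAIL (|3--1|=4 > 1)], height=4
Node 10 violates the condition: |1 - -1| = 2 > 1.
Result: Not balanced


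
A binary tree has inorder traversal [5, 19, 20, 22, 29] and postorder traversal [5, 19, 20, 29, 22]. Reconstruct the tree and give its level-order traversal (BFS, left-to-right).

Inorder:   [5, 19, 20, 22, 29]
Postorder: [5, 19, 20, 29, 22]
Algorithm: postorder visits root last, so walk postorder right-to-left;
each value is the root of the current inorder slice — split it at that
value, recurse on the right subtree first, then the left.
Recursive splits:
  root=22; inorder splits into left=[5, 19, 20], right=[29]
  root=29; inorder splits into left=[], right=[]
  root=20; inorder splits into left=[5, 19], right=[]
  root=19; inorder splits into left=[5], right=[]
  root=5; inorder splits into left=[], right=[]
Reconstructed level-order: [22, 20, 29, 19, 5]


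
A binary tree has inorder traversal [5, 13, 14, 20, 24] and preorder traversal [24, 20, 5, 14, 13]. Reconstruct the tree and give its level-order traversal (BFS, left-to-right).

Inorder:  [5, 13, 14, 20, 24]
Preorder: [24, 20, 5, 14, 13]
Algorithm: preorder visits root first, so consume preorder in order;
for each root, split the current inorder slice at that value into
left-subtree inorder and right-subtree inorder, then recurse.
Recursive splits:
  root=24; inorder splits into left=[5, 13, 14, 20], right=[]
  root=20; inorder splits into left=[5, 13, 14], right=[]
  root=5; inorder splits into left=[], right=[13, 14]
  root=14; inorder splits into left=[13], right=[]
  root=13; inorder splits into left=[], right=[]
Reconstructed level-order: [24, 20, 5, 14, 13]


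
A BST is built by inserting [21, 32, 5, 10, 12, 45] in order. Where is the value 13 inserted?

Starting tree (level order): [21, 5, 32, None, 10, None, 45, None, 12]
Insertion path: 21 -> 5 -> 10 -> 12
Result: insert 13 as right child of 12
Final tree (level order): [21, 5, 32, None, 10, None, 45, None, 12, None, None, None, 13]


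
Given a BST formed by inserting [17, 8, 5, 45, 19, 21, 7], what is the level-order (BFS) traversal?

Tree insertion order: [17, 8, 5, 45, 19, 21, 7]
Tree (level-order array): [17, 8, 45, 5, None, 19, None, None, 7, None, 21]
BFS from the root, enqueuing left then right child of each popped node:
  queue [17] -> pop 17, enqueue [8, 45], visited so far: [17]
  queue [8, 45] -> pop 8, enqueue [5], visited so far: [17, 8]
  queue [45, 5] -> pop 45, enqueue [19], visited so far: [17, 8, 45]
  queue [5, 19] -> pop 5, enqueue [7], visited so far: [17, 8, 45, 5]
  queue [19, 7] -> pop 19, enqueue [21], visited so far: [17, 8, 45, 5, 19]
  queue [7, 21] -> pop 7, enqueue [none], visited so far: [17, 8, 45, 5, 19, 7]
  queue [21] -> pop 21, enqueue [none], visited so far: [17, 8, 45, 5, 19, 7, 21]
Result: [17, 8, 45, 5, 19, 7, 21]


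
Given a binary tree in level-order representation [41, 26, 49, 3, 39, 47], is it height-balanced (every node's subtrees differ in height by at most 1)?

Tree (level-order array): [41, 26, 49, 3, 39, 47]
Definition: a tree is height-balanced if, at every node, |h(left) - h(right)| <= 1 (empty subtree has height -1).
Bottom-up per-node check:
  node 3: h_left=-1, h_right=-1, diff=0 [OK], height=0
  node 39: h_left=-1, h_right=-1, diff=0 [OK], height=0
  node 26: h_left=0, h_right=0, diff=0 [OK], height=1
  node 47: h_left=-1, h_right=-1, diff=0 [OK], height=0
  node 49: h_left=0, h_right=-1, diff=1 [OK], height=1
  node 41: h_left=1, h_right=1, diff=0 [OK], height=2
All nodes satisfy the balance condition.
Result: Balanced


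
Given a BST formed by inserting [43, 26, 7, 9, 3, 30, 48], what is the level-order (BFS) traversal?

Tree insertion order: [43, 26, 7, 9, 3, 30, 48]
Tree (level-order array): [43, 26, 48, 7, 30, None, None, 3, 9]
BFS from the root, enqueuing left then right child of each popped node:
  queue [43] -> pop 43, enqueue [26, 48], visited so far: [43]
  queue [26, 48] -> pop 26, enqueue [7, 30], visited so far: [43, 26]
  queue [48, 7, 30] -> pop 48, enqueue [none], visited so far: [43, 26, 48]
  queue [7, 30] -> pop 7, enqueue [3, 9], visited so far: [43, 26, 48, 7]
  queue [30, 3, 9] -> pop 30, enqueue [none], visited so far: [43, 26, 48, 7, 30]
  queue [3, 9] -> pop 3, enqueue [none], visited so far: [43, 26, 48, 7, 30, 3]
  queue [9] -> pop 9, enqueue [none], visited so far: [43, 26, 48, 7, 30, 3, 9]
Result: [43, 26, 48, 7, 30, 3, 9]


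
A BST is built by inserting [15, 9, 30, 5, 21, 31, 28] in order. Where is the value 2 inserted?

Starting tree (level order): [15, 9, 30, 5, None, 21, 31, None, None, None, 28]
Insertion path: 15 -> 9 -> 5
Result: insert 2 as left child of 5
Final tree (level order): [15, 9, 30, 5, None, 21, 31, 2, None, None, 28]


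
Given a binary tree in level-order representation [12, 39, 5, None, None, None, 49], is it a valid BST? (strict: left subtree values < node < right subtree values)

Level-order array: [12, 39, 5, None, None, None, 49]
Validate using subtree bounds (lo, hi): at each node, require lo < value < hi,
then recurse left with hi=value and right with lo=value.
Preorder trace (stopping at first violation):
  at node 12 with bounds (-inf, +inf): OK
  at node 39 with bounds (-inf, 12): VIOLATION
Node 39 violates its bound: not (-inf < 39 < 12).
Result: Not a valid BST


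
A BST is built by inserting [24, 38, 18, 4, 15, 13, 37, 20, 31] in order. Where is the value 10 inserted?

Starting tree (level order): [24, 18, 38, 4, 20, 37, None, None, 15, None, None, 31, None, 13]
Insertion path: 24 -> 18 -> 4 -> 15 -> 13
Result: insert 10 as left child of 13
Final tree (level order): [24, 18, 38, 4, 20, 37, None, None, 15, None, None, 31, None, 13, None, None, None, 10]
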